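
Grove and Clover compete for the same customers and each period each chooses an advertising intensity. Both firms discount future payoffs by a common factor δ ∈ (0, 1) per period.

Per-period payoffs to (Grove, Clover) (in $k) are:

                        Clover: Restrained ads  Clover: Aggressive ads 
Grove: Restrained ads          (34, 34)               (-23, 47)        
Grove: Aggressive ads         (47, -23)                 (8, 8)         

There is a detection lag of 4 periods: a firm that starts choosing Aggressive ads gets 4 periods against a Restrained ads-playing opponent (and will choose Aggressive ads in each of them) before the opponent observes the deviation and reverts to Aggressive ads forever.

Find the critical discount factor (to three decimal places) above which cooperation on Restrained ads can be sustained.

Deviating for the 4 undetected periods gains 47−34 = 13 per period over cooperation, then loses 34−8 = 26 per period forever once punishment starts.
Gain: 13(1 + δ + … + δ^3); loss: 26·δ^4/(1−δ).
No profitable deviation ⇔ 13(1−δ^4) ≤ 26·δ^4, i.e. δ^4 ≥ 13/(13+26) = 1/3.
Hence δ ≥ (1/3)^(1/4) ≈ 0.760.

0.760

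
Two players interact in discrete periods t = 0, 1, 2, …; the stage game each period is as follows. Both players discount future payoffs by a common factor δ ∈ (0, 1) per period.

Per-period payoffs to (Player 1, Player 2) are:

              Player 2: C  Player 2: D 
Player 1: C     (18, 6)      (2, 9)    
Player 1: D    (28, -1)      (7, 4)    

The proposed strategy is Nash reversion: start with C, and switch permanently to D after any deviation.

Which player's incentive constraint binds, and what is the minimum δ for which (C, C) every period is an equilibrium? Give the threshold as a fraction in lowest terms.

Player 1: cooperation gives 18 each period; deviation gives 28 once then 7 forever.
  18/(1−δ) ≥ 28 + 7δ/(1−δ) ⇒ δ ≥ 10/21.
Player 2: cooperation gives 6 each period; deviation gives 9 once then 4 forever.
  δ ≥ 3/5.
Both must hold, so the binding constraint is Player 2's: δ ≥ 3/5.

Player 2; δ ≥ 3/5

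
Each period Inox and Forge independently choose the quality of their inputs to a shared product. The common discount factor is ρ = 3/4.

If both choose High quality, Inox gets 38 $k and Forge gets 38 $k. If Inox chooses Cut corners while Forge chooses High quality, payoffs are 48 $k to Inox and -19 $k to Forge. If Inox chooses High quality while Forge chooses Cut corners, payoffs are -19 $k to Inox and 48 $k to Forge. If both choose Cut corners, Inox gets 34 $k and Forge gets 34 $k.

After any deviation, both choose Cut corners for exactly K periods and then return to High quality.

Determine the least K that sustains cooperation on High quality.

No profitable deviation requires (38−34)(ρ+…+ρ^K) ≥ 48−38, i.e. ρ+…+ρ^K ≥ 5/2 ≈ 2.5000.
With ρ = 3/4, the partial sums are K=1: 0.7500, K=2: 1.3125, …, K=5: 2.2881, K=6: 2.4661, K=7: 2.5995.
K = 7 is the first length at which the sum reaches 2.5000.

7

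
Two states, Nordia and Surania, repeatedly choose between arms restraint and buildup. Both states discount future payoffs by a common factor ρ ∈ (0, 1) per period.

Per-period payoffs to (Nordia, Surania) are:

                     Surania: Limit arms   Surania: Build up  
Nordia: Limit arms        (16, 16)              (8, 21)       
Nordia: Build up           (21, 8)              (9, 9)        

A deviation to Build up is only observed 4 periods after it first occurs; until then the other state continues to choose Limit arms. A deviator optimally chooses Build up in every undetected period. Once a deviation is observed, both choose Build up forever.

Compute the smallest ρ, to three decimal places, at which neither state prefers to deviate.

0.803

The best deviation is to choose Build up for all 4 undetected periods, earning 21 each, then 9 forever once detected.
Deviation value: 21(1−ρ^4)/(1−ρ) + 9ρ^4/(1−ρ); cooperation value: 16/(1−ρ).
IC: 16 ≥ 21(1−ρ^4) + 9ρ^4 = 21 − 12ρ^4.
So ρ^4 ≥ 5/12, giving ρ ≥ (5/12)^(1/4) ≈ 0.803.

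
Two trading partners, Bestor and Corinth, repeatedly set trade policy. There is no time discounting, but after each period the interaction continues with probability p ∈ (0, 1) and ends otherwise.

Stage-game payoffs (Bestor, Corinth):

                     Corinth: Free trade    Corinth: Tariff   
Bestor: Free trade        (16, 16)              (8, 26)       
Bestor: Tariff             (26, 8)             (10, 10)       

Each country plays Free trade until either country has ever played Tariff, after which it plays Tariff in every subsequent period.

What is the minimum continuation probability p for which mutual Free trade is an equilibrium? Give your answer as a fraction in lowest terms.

5/8

With no time discounting, the continuation probability p plays the role of the discount factor.
Grim-trigger IC: 16/(1−p) ≥ 26 + 10p/(1−p) ⇒ p ≥ (26−16)/(26−10) = 5/8.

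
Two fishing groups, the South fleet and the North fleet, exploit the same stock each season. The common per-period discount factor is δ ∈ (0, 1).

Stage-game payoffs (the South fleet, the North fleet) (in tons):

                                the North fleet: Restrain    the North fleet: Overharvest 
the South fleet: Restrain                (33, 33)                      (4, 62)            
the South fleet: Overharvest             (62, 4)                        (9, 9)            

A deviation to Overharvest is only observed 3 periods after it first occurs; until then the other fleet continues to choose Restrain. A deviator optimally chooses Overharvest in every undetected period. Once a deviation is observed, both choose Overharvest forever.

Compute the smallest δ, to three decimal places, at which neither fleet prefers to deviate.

A deviator earns 62 for 3 periods, then 9 forever; cooperating earns 33 forever. Multiplying the IC by (1−δ):
33 ≥ 62(1−δ^3) + 9δ^3, so 53·δ^3 ≥ 29 and δ^3 ≥ 29/53.
δ ≥ (29/53)^(1/3) ≈ 0.818.

0.818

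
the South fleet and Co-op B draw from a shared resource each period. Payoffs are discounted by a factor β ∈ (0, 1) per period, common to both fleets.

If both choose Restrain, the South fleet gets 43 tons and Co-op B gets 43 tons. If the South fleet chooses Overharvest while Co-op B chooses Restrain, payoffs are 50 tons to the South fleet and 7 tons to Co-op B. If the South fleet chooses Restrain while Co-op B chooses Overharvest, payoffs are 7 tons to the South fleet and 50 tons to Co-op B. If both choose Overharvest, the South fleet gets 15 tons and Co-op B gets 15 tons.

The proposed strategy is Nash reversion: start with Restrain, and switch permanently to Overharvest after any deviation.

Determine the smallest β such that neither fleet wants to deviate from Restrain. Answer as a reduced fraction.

1/5

Cooperation forever yields 43 each period: 43/(1−β).
Deviating yields 50 once, then 15 forever: 50 + 15β/(1−β).
No profitable deviation requires 43/(1−β) ≥ 50 + 15β/(1−β).
Multiplying by (1−β): 43 ≥ 50(1−β) + 15β = 50 − 35β.
So 35β ≥ 7, i.e. β ≥ 7/35 = 1/5.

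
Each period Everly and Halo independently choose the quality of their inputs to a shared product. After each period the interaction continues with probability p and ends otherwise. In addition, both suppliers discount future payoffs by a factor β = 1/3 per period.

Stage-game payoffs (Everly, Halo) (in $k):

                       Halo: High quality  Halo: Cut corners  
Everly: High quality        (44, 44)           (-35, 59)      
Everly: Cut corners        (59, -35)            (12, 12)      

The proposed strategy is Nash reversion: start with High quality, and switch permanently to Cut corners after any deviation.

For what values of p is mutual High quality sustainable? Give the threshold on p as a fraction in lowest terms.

Expected continuation weight on next period's payoff is β·p = 1/3·p, which plays the role of the discount factor.
Cooperation requires 1/3·p ≥ (59−44)/(59−12) = 15/47, hence p ≥ 45/47.

45/47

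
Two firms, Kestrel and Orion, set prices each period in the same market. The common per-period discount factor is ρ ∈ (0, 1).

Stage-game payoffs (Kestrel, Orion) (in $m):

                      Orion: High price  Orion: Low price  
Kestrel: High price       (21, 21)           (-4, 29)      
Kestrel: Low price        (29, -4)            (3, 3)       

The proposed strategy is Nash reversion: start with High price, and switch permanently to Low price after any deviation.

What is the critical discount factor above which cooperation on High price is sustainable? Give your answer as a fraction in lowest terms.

One-period gain from deviating is 29 − 21 = 8. The loss is 21 − 3 = 18 in every subsequent period, with present value 18·ρ/(1−ρ).
Deviation is unprofitable when 18·ρ/(1−ρ) ≥ 8, i.e. ρ/(1−ρ) ≥ 4/9.
Equivalently ρ ≥ 8/(8+18) = 4/13.

4/13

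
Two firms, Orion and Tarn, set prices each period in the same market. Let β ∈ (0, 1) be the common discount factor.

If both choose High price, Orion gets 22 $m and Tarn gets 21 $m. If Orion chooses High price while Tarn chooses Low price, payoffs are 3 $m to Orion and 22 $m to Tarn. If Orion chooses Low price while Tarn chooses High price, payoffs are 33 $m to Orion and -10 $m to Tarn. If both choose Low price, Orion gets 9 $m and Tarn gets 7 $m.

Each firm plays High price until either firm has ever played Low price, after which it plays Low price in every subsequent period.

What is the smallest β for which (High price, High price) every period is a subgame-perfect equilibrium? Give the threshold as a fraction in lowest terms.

For Orion: deviation gain 33−22 = 11, per-period punishment loss 22−9 = 13. IC gives β ≥ 11/24.
For Tarn: gain 1, loss 14 per period, so β ≥ 1/15.
The tighter constraint is Orion's, so cooperation needs β ≥ 11/24.

11/24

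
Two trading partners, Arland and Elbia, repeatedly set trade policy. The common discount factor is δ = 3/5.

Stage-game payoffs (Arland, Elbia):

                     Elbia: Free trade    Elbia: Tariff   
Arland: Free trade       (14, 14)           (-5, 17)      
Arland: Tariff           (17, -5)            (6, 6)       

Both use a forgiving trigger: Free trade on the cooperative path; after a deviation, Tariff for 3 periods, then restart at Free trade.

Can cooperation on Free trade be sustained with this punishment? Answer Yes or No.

Yes

A one-shot deviation gives 17 now, then 6 for 3 periods, then back to 14.
Gain from deviating: (17−14) today; loss: (14−6) in each of the next 3 periods.
No-deviation condition: (14−6)(δ+…+δ^3) ≥ 17−14, i.e. δ+…+δ^3 ≥ 3/8.
At δ = 3/5: δ+…+δ^3 = 1.1760 ≥ 0.3750.
So cooperation is sustainable.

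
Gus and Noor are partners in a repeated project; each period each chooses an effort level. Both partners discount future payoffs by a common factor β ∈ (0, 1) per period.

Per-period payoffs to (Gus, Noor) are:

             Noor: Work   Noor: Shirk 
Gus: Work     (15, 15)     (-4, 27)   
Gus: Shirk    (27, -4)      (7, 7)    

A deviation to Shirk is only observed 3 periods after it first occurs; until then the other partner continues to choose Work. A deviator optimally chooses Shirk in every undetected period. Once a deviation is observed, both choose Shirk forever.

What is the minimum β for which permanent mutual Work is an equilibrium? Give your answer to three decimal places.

A deviator earns 27 for 3 periods, then 7 forever; cooperating earns 15 forever. Multiplying the IC by (1−β):
15 ≥ 27(1−β^3) + 7β^3, so 20·β^3 ≥ 12 and β^3 ≥ 3/5.
β ≥ (3/5)^(1/3) ≈ 0.843.

0.843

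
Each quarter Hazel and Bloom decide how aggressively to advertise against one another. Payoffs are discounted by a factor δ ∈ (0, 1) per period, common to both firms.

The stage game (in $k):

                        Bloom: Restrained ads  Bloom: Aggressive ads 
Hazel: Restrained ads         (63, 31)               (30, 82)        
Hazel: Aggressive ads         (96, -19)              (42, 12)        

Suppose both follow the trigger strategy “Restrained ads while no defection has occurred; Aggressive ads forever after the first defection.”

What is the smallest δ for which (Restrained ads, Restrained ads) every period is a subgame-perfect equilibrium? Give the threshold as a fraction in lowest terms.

51/70

Hazel's threshold: (96−63)/(96−42) = 11/18.
Bloom's threshold: (82−31)/(82−12) = 51/70.
11/18 < 51/70, so Bloom binds and δ* = 51/70.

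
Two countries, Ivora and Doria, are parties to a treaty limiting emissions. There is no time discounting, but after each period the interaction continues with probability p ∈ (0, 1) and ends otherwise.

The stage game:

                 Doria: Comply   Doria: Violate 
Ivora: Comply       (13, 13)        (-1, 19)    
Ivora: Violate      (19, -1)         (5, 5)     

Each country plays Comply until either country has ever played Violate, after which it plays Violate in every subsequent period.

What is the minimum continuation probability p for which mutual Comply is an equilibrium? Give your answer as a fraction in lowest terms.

3/7

Expected cooperation value is 13 + p·13 + p²·13 + … = 13/(1−p); deviation gives 19 + p·5/(1−p).
13 ≥ 19(1−p) + 5p ⇒ 14p ≥ 6 ⇒ p ≥ 6/14 = 3/7.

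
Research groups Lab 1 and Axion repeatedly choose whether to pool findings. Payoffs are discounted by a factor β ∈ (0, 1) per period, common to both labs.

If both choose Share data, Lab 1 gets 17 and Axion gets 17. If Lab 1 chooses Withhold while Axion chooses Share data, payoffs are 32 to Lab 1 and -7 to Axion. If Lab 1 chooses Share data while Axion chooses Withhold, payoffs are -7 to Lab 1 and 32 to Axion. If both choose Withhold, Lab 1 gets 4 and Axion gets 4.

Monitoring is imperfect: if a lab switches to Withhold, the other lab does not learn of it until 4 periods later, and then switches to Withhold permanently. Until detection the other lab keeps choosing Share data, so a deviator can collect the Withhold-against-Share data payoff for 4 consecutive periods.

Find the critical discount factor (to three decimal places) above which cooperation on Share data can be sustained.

Deviating for the 4 undetected periods gains 32−17 = 15 per period over cooperation, then loses 17−4 = 13 per period forever once punishment starts.
Gain: 15(1 + β + … + β^3); loss: 13·β^4/(1−β).
No profitable deviation ⇔ 15(1−β^4) ≤ 13·β^4, i.e. β^4 ≥ 15/(15+13) = 15/28.
Hence β ≥ (15/28)^(1/4) ≈ 0.856.

0.856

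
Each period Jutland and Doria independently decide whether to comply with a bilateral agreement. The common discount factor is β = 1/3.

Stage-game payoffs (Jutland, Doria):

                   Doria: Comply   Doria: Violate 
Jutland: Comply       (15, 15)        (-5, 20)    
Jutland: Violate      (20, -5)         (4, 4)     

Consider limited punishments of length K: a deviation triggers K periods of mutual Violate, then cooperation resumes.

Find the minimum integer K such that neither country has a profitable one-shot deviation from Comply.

IC: β(1−β^K)/(1−β) ≥ (20−15)/(15−4) = 5/11.
With β = 1/3: need 1 − β^K ≥ 5/11·(1−1/3)/(1/3), i.e. β^K ≤ 0.0909.
Since (1/3)^2 = 0.1111 and (1/3)^3 = 0.0370, the smallest such K is 3.

3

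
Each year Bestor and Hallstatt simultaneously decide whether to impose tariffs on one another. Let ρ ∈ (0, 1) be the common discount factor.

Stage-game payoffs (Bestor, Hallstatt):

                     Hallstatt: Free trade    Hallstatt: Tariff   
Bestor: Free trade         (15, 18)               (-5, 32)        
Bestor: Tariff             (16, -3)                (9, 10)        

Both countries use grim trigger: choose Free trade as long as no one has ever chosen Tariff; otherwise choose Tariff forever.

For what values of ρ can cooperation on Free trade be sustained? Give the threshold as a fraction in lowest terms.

7/11

For Bestor: deviation gain 16−15 = 1, per-period punishment loss 15−9 = 6. IC gives ρ ≥ 1/7.
For Hallstatt: gain 14, loss 8 per period, so ρ ≥ 14/22 = 7/11.
The tighter constraint is Hallstatt's, so cooperation needs ρ ≥ 7/11.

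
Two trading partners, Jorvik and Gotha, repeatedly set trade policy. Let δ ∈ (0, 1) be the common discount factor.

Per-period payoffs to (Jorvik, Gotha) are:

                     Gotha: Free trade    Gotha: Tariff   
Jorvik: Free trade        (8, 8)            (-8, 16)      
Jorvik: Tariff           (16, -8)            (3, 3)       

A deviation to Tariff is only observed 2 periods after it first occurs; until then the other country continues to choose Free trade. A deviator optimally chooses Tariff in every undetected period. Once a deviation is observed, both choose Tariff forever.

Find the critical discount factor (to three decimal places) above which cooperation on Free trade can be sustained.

A deviator earns 16 for 2 periods, then 3 forever; cooperating earns 8 forever. Multiplying the IC by (1−δ):
8 ≥ 16(1−δ^2) + 3δ^2, so 13·δ^2 ≥ 8 and δ^2 ≥ 8/13.
δ ≥ (8/13)^(1/2) ≈ 0.784.

0.784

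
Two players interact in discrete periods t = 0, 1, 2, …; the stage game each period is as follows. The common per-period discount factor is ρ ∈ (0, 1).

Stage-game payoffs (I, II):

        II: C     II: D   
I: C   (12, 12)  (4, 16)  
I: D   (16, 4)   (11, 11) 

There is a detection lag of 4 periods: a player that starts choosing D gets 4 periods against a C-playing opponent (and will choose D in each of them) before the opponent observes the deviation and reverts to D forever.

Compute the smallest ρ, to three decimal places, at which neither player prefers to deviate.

A deviator earns 16 for 4 periods, then 11 forever; cooperating earns 12 forever. Multiplying the IC by (1−ρ):
12 ≥ 16(1−ρ^4) + 11ρ^4, so 5·ρ^4 ≥ 4 and ρ^4 ≥ 4/5.
ρ ≥ (4/5)^(1/4) ≈ 0.946.

0.946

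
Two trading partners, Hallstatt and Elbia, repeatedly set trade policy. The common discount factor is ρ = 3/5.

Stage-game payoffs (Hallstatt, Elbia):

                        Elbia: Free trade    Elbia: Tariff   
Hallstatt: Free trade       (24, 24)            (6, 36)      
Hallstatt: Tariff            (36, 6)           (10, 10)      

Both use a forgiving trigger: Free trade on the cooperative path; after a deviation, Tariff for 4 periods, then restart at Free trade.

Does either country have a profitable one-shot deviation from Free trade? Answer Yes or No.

No

Comparing payoff streams over the 5 periods until play realigns: cooperate → 24(1+ρ+…+ρ^4); deviate → 36 + 10(ρ+…+ρ^4).
Cooperation is sustained iff (24−10)(ρ+…+ρ^4) ≥ 36−24.
ρ+…+ρ^4 = 3/5·(1−(3/5)^4)/(1−3/5) = 1.3056, and (36−24)/(24−10) = 0.8571.
1.3056 ≥ 0.8571, so cooperation is sustainable.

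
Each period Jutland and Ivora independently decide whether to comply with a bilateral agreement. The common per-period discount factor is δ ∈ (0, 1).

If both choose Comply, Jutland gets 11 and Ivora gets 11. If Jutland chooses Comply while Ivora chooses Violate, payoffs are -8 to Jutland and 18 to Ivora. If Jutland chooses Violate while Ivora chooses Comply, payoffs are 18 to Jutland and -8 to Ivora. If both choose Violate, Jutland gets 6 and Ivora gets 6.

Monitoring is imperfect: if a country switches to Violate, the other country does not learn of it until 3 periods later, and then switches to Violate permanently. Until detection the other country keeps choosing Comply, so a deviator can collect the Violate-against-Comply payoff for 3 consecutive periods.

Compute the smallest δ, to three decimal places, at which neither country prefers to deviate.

The best deviation is to choose Violate for all 3 undetected periods, earning 18 each, then 6 forever once detected.
Deviation value: 18(1−δ^3)/(1−δ) + 6δ^3/(1−δ); cooperation value: 11/(1−δ).
IC: 11 ≥ 18(1−δ^3) + 6δ^3 = 18 − 12δ^3.
So δ^3 ≥ 7/12, giving δ ≥ (7/12)^(1/3) ≈ 0.836.

0.836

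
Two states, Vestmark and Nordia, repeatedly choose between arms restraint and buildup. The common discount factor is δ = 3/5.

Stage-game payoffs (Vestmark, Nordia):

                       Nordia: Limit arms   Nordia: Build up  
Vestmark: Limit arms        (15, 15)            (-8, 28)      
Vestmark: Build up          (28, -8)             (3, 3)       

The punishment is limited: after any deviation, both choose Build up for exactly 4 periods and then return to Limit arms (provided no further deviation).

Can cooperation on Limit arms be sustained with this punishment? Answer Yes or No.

Comparing payoff streams over the 5 periods until play realigns: cooperate → 15(1+δ+…+δ^4); deviate → 28 + 3(δ+…+δ^4).
Cooperation is sustained iff (15−3)(δ+…+δ^4) ≥ 28−15.
δ+…+δ^4 = 3/5·(1−(3/5)^4)/(1−3/5) = 1.3056, and (28−15)/(15−3) = 1.0833.
1.3056 ≥ 1.0833, so cooperation is sustainable.

Yes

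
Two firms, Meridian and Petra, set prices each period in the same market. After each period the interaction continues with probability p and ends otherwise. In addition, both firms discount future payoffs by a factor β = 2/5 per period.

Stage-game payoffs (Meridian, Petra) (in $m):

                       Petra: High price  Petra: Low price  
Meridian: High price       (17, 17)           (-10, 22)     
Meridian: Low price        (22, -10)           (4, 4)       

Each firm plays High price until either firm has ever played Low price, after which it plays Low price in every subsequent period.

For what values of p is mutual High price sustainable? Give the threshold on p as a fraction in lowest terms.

25/36

Expected continuation weight on next period's payoff is β·p = 2/5·p, which plays the role of the discount factor.
Cooperation requires 2/5·p ≥ (22−17)/(22−4) = 5/18, hence p ≥ 25/36.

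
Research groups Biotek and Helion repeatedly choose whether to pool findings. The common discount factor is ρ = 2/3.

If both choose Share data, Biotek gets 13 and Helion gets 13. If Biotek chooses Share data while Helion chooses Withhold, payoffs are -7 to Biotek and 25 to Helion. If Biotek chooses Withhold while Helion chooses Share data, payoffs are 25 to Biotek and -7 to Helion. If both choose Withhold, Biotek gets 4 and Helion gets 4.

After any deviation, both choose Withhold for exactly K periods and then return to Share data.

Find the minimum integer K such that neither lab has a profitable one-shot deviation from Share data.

3

No profitable deviation requires (13−4)(ρ+…+ρ^K) ≥ 25−13, i.e. ρ+…+ρ^K ≥ 4/3 ≈ 1.3333.
With ρ = 2/3, the partial sums are K=1: 0.6667, K=2: 1.1111, K=3: 1.4074.
K = 3 is the first length at which the sum reaches 1.3333.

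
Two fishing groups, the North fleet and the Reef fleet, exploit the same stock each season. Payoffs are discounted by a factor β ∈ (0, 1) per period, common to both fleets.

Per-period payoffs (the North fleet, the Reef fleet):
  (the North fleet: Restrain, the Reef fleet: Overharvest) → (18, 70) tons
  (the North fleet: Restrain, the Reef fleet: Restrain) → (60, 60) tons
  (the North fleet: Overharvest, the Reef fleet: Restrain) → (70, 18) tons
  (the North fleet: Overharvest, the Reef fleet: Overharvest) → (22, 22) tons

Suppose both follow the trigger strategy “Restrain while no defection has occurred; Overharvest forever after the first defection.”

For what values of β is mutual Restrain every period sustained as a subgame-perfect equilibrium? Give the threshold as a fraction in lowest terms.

One-period gain from deviating is 70 − 60 = 10. The loss is 60 − 22 = 38 in every subsequent period, with present value 38·β/(1−β).
Deviation is unprofitable when 38·β/(1−β) ≥ 10, i.e. β/(1−β) ≥ 5/19.
Equivalently β ≥ 10/(10+38) = 5/24.

5/24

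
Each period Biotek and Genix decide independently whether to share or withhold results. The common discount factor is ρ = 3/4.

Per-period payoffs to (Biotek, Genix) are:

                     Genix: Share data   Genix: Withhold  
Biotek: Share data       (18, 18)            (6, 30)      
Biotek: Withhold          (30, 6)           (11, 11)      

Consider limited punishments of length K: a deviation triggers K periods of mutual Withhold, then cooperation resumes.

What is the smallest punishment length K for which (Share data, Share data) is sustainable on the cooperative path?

3

IC: ρ(1−ρ^K)/(1−ρ) ≥ (30−18)/(18−11) = 12/7.
With ρ = 3/4: need 1 − ρ^K ≥ 12/7·(1−3/4)/(3/4), i.e. ρ^K ≤ 0.4286.
Since (3/4)^2 = 0.5625 and (3/4)^3 = 0.4219, the smallest such K is 3.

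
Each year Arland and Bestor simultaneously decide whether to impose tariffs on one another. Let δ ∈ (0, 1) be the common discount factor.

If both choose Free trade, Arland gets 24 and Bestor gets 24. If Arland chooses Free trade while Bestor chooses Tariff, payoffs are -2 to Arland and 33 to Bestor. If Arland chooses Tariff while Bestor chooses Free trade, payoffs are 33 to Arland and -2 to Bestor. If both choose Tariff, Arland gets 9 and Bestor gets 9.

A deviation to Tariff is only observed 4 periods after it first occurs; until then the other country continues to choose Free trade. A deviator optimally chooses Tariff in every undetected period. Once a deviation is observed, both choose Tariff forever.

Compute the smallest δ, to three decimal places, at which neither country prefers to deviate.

A deviator earns 33 for 4 periods, then 9 forever; cooperating earns 24 forever. Multiplying the IC by (1−δ):
24 ≥ 33(1−δ^4) + 9δ^4, so 24·δ^4 ≥ 9 and δ^4 ≥ 3/8.
δ ≥ (3/8)^(1/4) ≈ 0.783.

0.783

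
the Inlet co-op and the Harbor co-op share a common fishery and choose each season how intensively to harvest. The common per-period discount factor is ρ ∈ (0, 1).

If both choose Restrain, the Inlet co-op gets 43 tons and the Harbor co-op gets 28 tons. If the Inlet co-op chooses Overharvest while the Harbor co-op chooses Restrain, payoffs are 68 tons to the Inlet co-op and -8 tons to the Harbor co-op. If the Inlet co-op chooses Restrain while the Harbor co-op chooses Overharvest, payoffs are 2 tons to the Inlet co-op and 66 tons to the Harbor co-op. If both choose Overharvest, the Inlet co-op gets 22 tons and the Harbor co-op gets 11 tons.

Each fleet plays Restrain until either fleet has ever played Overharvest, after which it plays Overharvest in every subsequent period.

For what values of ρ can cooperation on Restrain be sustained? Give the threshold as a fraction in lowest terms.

38/55

the Inlet co-op: cooperation gives 43 each period; deviation gives 68 once then 22 forever.
  43/(1−ρ) ≥ 68 + 22ρ/(1−ρ) ⇒ ρ ≥ 25/46.
the Harbor co-op: cooperation gives 28 each period; deviation gives 66 once then 11 forever.
  ρ ≥ 38/55.
Both must hold, so the binding constraint is the Harbor co-op's: ρ ≥ 38/55.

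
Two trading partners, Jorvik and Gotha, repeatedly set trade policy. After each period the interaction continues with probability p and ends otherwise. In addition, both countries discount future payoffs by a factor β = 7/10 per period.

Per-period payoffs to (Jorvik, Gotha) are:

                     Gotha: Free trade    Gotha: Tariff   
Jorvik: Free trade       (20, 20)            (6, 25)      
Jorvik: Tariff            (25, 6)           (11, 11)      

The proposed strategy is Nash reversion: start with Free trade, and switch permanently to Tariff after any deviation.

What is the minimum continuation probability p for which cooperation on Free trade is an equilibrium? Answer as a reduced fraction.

25/49

Expected continuation weight on next period's payoff is β·p = 7/10·p, which plays the role of the discount factor.
Cooperation requires 7/10·p ≥ (25−20)/(25−11) = 5/14, hence p ≥ 25/49.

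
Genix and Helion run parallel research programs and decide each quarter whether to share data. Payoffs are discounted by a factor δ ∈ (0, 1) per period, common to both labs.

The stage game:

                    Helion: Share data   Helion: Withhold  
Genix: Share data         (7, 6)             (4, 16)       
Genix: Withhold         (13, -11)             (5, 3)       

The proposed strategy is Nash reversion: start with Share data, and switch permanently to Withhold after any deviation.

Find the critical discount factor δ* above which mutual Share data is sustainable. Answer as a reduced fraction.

10/13

Genix's threshold: (13−7)/(13−5) = 3/4.
Helion's threshold: (16−6)/(16−3) = 10/13.
3/4 < 10/13, so Helion binds and δ* = 10/13.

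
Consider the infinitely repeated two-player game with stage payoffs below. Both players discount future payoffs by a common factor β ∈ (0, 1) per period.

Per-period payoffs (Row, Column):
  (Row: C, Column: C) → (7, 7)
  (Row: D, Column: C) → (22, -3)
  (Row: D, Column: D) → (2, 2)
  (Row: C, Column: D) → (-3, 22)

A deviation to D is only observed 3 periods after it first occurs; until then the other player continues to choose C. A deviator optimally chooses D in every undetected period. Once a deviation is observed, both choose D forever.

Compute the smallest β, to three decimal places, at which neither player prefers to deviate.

Deviating for the 3 undetected periods gains 22−7 = 15 per period over cooperation, then loses 7−2 = 5 per period forever once punishment starts.
Gain: 15(1 + β + … + β^2); loss: 5·β^3/(1−β).
No profitable deviation ⇔ 15(1−β^3) ≤ 5·β^3, i.e. β^3 ≥ 15/(15+5) = 3/4.
Hence β ≥ (3/4)^(1/3) ≈ 0.909.

0.909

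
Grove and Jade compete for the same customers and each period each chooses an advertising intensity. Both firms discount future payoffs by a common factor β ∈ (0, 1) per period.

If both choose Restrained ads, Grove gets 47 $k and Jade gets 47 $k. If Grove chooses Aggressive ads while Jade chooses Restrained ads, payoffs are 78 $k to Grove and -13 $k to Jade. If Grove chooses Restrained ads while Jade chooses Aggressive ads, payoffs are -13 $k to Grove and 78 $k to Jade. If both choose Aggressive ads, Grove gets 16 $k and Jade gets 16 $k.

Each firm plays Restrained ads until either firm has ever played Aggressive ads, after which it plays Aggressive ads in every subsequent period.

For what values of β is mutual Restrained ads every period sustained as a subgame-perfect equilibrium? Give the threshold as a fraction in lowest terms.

Under grim trigger the critical discount factor is (T−C)/(T−P) with T = 78, C = 47, P = 16.
β* = (78−47)/(78−16) = 31/62 = 1/2.

1/2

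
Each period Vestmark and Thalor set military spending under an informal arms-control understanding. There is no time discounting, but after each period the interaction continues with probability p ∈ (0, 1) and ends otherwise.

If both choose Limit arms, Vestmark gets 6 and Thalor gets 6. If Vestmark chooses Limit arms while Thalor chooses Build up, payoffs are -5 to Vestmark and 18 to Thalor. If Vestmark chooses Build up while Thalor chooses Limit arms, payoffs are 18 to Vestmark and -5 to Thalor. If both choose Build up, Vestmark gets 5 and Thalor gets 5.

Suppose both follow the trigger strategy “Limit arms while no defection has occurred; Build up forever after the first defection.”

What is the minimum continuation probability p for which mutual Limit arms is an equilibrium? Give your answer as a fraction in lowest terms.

With no time discounting, the continuation probability p plays the role of the discount factor.
Grim-trigger IC: 6/(1−p) ≥ 18 + 5p/(1−p) ⇒ p ≥ (18−6)/(18−5) = 12/13.

12/13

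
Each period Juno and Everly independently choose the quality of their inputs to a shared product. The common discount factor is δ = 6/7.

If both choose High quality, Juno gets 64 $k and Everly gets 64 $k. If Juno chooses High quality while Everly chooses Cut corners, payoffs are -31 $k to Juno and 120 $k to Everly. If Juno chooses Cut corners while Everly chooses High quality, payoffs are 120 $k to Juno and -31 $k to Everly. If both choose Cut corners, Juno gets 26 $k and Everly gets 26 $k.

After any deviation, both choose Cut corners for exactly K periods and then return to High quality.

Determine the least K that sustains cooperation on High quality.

IC: δ(1−δ^K)/(1−δ) ≥ (120−64)/(64−26) = 28/19.
With δ = 6/7: need 1 − δ^K ≥ 28/19·(1−6/7)/(6/7), i.e. δ^K ≤ 0.7544.
Since (6/7)^1 = 0.8571 and (6/7)^2 = 0.7347, the smallest such K is 2.

2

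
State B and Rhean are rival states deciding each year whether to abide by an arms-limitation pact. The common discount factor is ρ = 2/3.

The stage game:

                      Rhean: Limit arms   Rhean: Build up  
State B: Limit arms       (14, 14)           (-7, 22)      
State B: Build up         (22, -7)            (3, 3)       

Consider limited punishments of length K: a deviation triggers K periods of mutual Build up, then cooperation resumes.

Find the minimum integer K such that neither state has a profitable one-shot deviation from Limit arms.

2

Need Σ_{k=1}^{K} ρ^k ≥ (22−14)/(14−3) = 0.7273 at ρ = 2/3.
At K = 1 the sum is 0.6667 < 0.7273; at K = 2 it is 1.1111 ≥ 0.7273.
So the minimum punishment length is K = 2.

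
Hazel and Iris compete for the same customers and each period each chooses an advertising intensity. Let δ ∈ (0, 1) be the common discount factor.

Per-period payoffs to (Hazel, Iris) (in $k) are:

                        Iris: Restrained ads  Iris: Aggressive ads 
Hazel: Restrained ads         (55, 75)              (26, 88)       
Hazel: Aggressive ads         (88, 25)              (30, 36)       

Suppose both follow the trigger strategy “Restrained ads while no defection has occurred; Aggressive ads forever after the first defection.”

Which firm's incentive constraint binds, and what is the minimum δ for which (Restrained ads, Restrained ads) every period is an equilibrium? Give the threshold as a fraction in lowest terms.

Hazel's threshold: (88−55)/(88−30) = 33/58.
Iris's threshold: (88−75)/(88−36) = 1/4.
33/58 > 1/4, so Hazel binds and δ* = 33/58.

Hazel; δ ≥ 33/58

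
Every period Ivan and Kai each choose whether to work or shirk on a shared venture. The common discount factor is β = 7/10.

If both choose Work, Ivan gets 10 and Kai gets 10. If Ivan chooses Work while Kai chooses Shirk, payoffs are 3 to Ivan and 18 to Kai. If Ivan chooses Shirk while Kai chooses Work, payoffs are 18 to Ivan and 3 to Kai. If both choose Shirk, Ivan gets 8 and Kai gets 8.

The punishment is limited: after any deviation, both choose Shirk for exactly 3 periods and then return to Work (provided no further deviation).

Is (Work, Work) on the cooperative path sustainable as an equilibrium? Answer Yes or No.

No

Comparing payoff streams over the 4 periods until play realigns: cooperate → 10(1+β+…+β^3); deviate → 18 + 8(β+…+β^3).
Cooperation is sustained iff (10−8)(β+…+β^3) ≥ 18−10.
β+…+β^3 = 7/10·(1−(7/10)^3)/(1−7/10) = 1.5330, and (18−10)/(10−8) = 4.0000.
1.5330 < 4.0000, so cooperation is not sustainable.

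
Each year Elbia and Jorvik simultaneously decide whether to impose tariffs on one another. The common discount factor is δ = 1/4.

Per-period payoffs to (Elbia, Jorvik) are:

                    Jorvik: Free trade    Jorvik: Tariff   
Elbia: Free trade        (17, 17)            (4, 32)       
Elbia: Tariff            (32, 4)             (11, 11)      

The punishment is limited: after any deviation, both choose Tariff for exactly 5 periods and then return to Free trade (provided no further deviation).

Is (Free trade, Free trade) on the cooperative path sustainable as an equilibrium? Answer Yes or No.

No

IC: δ+…+δ^5 ≥ (32−17)/(17−11) = 5/2.
At δ = 1/4: partial sum = 0.3330 < 2.5000. Cooperation not sustainable.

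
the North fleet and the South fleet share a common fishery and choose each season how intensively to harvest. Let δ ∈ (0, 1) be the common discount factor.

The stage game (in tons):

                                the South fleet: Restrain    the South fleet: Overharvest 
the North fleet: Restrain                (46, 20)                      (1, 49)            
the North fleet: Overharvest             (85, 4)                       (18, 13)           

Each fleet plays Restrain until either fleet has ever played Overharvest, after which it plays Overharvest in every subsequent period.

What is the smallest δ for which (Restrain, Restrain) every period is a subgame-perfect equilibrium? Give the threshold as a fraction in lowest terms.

the North fleet: cooperation gives 46 each period; deviation gives 85 once then 18 forever.
  46/(1−δ) ≥ 85 + 18δ/(1−δ) ⇒ δ ≥ 39/67.
the South fleet: cooperation gives 20 each period; deviation gives 49 once then 13 forever.
  δ ≥ 29/36.
Both must hold, so the binding constraint is the South fleet's: δ ≥ 29/36.

29/36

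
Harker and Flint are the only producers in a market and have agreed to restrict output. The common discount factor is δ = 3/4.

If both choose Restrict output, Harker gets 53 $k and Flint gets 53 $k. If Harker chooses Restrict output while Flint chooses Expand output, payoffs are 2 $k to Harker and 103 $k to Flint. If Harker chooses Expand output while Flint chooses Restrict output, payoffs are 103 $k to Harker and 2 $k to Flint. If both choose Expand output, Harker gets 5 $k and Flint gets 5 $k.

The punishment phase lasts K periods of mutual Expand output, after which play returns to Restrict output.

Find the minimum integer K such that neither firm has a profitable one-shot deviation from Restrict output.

2

IC: δ(1−δ^K)/(1−δ) ≥ (103−53)/(53−5) = 25/24.
With δ = 3/4: need 1 − δ^K ≥ 25/24·(1−3/4)/(3/4), i.e. δ^K ≤ 0.6528.
Since (3/4)^1 = 0.7500 and (3/4)^2 = 0.5625, the smallest such K is 2.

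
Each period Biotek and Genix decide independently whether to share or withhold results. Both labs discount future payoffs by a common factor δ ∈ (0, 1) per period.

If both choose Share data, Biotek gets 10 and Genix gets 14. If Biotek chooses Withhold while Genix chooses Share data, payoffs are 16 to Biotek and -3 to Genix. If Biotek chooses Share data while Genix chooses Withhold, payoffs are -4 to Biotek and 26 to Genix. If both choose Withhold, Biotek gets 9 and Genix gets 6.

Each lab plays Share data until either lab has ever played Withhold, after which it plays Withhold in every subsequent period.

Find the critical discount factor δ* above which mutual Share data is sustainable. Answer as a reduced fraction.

Biotek's threshold: (16−10)/(16−9) = 6/7.
Genix's threshold: (26−14)/(26−6) = 3/5.
6/7 > 3/5, so Biotek binds and δ* = 6/7.

6/7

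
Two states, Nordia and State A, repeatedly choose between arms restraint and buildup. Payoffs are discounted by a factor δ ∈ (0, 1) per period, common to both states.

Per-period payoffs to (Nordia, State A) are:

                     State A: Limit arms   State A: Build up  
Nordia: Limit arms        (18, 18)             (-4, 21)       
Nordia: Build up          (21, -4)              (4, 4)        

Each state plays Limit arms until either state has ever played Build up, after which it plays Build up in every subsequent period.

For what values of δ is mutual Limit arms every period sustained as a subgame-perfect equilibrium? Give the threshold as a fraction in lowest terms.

18/(1−δ) ≥ 21 + 4δ/(1−δ)
18 ≥ 21 − 17δ
δ ≥ 3/17.

3/17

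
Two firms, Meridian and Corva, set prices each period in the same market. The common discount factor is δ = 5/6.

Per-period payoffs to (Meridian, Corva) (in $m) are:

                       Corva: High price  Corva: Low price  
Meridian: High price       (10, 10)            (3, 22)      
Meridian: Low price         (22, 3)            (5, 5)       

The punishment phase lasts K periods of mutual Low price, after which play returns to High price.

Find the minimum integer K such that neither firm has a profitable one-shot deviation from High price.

Need Σ_{k=1}^{K} δ^k ≥ (22−10)/(10−5) = 2.4000 at δ = 5/6.
At K = 3 the sum is 2.1065 < 2.4000; at K = 4 it is 2.5887 ≥ 2.4000.
So the minimum punishment length is K = 4.

4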